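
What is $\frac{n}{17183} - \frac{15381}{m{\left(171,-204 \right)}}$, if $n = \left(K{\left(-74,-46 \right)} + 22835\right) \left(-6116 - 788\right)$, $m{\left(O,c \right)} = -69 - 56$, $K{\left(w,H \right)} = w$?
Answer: $- \frac{19378451277}{2147875} \approx -9022.2$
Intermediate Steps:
$m{\left(O,c \right)} = -125$ ($m{\left(O,c \right)} = -69 - 56 = -125$)
$n = -157141944$ ($n = \left(-74 + 22835\right) \left(-6116 - 788\right) = 22761 \left(-6904\right) = -157141944$)
$\frac{n}{17183} - \frac{15381}{m{\left(171,-204 \right)}} = - \frac{157141944}{17183} - \frac{15381}{-125} = \left(-157141944\right) \frac{1}{17183} - - \frac{15381}{125} = - \frac{157141944}{17183} + \frac{15381}{125} = - \frac{19378451277}{2147875}$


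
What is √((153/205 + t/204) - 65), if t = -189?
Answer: I*√3166509335/6970 ≈ 8.0734*I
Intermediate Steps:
√((153/205 + t/204) - 65) = √((153/205 - 189/204) - 65) = √((153*(1/205) - 189*1/204) - 65) = √((153/205 - 63/68) - 65) = √(-2511/13940 - 65) = √(-908611/13940) = I*√3166509335/6970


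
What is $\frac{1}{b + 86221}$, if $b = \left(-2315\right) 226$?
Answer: $- \frac{1}{436969} \approx -2.2885 \cdot 10^{-6}$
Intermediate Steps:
$b = -523190$
$\frac{1}{b + 86221} = \frac{1}{-523190 + 86221} = \frac{1}{-436969} = - \frac{1}{436969}$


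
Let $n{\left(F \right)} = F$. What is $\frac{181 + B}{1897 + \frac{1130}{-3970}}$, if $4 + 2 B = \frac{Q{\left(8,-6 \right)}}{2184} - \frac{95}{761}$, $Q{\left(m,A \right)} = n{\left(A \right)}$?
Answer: $\frac{39355440127}{417165807968} \approx 0.09434$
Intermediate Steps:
$Q{\left(m,A \right)} = A$
$B = - \frac{1143357}{554008}$ ($B = -2 + \frac{- \frac{6}{2184} - \frac{95}{761}}{2} = -2 + \frac{\left(-6\right) \frac{1}{2184} - \frac{95}{761}}{2} = -2 + \frac{- \frac{1}{364} - \frac{95}{761}}{2} = -2 + \frac{1}{2} \left(- \frac{35341}{277004}\right) = -2 - \frac{35341}{554008} = - \frac{1143357}{554008} \approx -2.0638$)
$\frac{181 + B}{1897 + \frac{1130}{-3970}} = \frac{181 - \frac{1143357}{554008}}{1897 + \frac{1130}{-3970}} = \frac{99132091}{554008 \left(1897 + 1130 \left(- \frac{1}{3970}\right)\right)} = \frac{99132091}{554008 \left(1897 - \frac{113}{397}\right)} = \frac{99132091}{554008 \cdot \frac{752996}{397}} = \frac{99132091}{554008} \cdot \frac{397}{752996} = \frac{39355440127}{417165807968}$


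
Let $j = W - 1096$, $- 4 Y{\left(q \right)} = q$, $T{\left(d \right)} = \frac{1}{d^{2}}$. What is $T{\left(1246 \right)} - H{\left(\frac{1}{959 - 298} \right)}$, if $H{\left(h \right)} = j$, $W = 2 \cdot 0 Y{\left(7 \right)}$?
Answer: $\frac{1701557537}{1552516} \approx 1096.0$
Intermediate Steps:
$T{\left(d \right)} = \frac{1}{d^{2}}$
$Y{\left(q \right)} = - \frac{q}{4}$
$W = 0$ ($W = 2 \cdot 0 \left(\left(- \frac{1}{4}\right) 7\right) = 0 \left(- \frac{7}{4}\right) = 0$)
$j = -1096$ ($j = 0 - 1096 = -1096$)
$H{\left(h \right)} = -1096$
$T{\left(1246 \right)} - H{\left(\frac{1}{959 - 298} \right)} = \frac{1}{1552516} - -1096 = \frac{1}{1552516} + 1096 = \frac{1701557537}{1552516}$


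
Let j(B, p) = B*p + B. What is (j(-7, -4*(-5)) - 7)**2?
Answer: 23716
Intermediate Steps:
j(B, p) = B + B*p
(j(-7, -4*(-5)) - 7)**2 = (-7*(1 - 4*(-5)) - 7)**2 = (-7*(1 + 20) - 7)**2 = (-7*21 - 7)**2 = (-147 - 7)**2 = (-154)**2 = 23716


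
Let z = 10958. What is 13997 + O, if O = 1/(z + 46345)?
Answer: 802070092/57303 ≈ 13997.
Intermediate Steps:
O = 1/57303 (O = 1/(10958 + 46345) = 1/57303 ≈ 1.7451e-5)
13997 + O = 13997 + 1/57303 = 802070092/57303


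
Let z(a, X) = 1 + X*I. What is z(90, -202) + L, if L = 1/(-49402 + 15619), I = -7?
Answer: 47802944/33783 ≈ 1415.0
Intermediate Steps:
z(a, X) = 1 - 7*X (z(a, X) = 1 + X*(-7) = 1 - 7*X)
L = -1/33783 (L = 1/(-33783) = -1/33783 ≈ -2.9601e-5)
z(90, -202) + L = (1 - 7*(-202)) - 1/33783 = (1 + 1414) - 1/33783 = 1415 - 1/33783 = 47802944/33783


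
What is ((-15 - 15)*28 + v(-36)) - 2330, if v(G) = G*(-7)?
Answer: -2918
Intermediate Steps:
v(G) = -7*G
((-15 - 15)*28 + v(-36)) - 2330 = ((-15 - 15)*28 - 7*(-36)) - 2330 = (-30*28 + 252) - 2330 = (-840 + 252) - 2330 = -588 - 2330 = -2918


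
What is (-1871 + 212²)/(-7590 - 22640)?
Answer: -43073/30230 ≈ -1.4248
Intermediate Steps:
(-1871 + 212²)/(-7590 - 22640) = (-1871 + 44944)/(-30230) = 43073*(-1/30230) = -43073/30230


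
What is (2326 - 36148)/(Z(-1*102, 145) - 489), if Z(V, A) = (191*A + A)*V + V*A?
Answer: 11274/951653 ≈ 0.011847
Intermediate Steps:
Z(V, A) = 193*A*V (Z(V, A) = (192*A)*V + A*V = 192*A*V + A*V = 193*A*V)
(2326 - 36148)/(Z(-1*102, 145) - 489) = (2326 - 36148)/(193*145*(-1*102) - 489) = -33822/(193*145*(-102) - 489) = -33822/(-2854470 - 489) = -33822/(-2854959) = -33822*(-1/2854959) = 11274/951653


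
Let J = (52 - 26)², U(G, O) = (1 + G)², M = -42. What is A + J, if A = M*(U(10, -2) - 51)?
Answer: -2264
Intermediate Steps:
A = -2940 (A = -42*((1 + 10)² - 51) = -42*(11² - 51) = -42*(121 - 51) = -42*70 = -2940)
J = 676 (J = 26² = 676)
A + J = -2940 + 676 = -2264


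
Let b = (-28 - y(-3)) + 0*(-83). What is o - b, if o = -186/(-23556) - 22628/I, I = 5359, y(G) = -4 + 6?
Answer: 542511621/21039434 ≈ 25.785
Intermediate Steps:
y(G) = 2
o = -88671399/21039434 (o = -186/(-23556) - 22628/5359 = -186*(-1/23556) - 22628*1/5359 = 31/3926 - 22628/5359 = -88671399/21039434 ≈ -4.2145)
b = -30 (b = (-28 - 1*2) + 0*(-83) = (-28 - 2) + 0 = -30 + 0 = -30)
o - b = -88671399/21039434 - 1*(-30) = -88671399/21039434 + 30 = 542511621/21039434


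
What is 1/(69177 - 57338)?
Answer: 1/11839 ≈ 8.4467e-5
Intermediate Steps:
1/(69177 - 57338) = 1/11839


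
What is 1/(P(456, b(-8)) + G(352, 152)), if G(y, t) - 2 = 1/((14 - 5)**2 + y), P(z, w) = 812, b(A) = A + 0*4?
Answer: 433/352463 ≈ 0.0012285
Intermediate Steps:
b(A) = A (b(A) = A + 0 = A)
G(y, t) = 2 + 1/(81 + y) (G(y, t) = 2 + 1/((14 - 5)**2 + y) = 2 + 1/(9**2 + y) = 2 + 1/(81 + y))
1/(P(456, b(-8)) + G(352, 152)) = 1/(812 + (163 + 2*352)/(81 + 352)) = 1/(812 + (163 + 704)/433) = 1/(812 + (1/433)*867) = 1/(812 + 867/433) = 1/(352463/433) = 433/352463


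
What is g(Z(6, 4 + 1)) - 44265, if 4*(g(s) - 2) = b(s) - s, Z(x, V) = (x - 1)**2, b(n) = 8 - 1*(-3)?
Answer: -88533/2 ≈ -44267.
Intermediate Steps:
b(n) = 11 (b(n) = 8 + 3 = 11)
Z(x, V) = (-1 + x)**2
g(s) = 19/4 - s/4 (g(s) = 2 + (11 - s)/4 = 2 + (11/4 - s/4) = 19/4 - s/4)
g(Z(6, 4 + 1)) - 44265 = (19/4 - (-1 + 6)**2/4) - 44265 = (19/4 - 1/4*5**2) - 44265 = (19/4 - 1/4*25) - 44265 = (19/4 - 25/4) - 44265 = -3/2 - 44265 = -88533/2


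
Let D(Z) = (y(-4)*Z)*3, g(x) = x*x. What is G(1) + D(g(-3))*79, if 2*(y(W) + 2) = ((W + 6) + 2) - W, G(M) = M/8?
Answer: 34129/8 ≈ 4266.1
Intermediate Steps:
g(x) = x²
G(M) = M/8 (G(M) = M*(⅛) = M/8)
y(W) = 2 (y(W) = -2 + (((W + 6) + 2) - W)/2 = -2 + (((6 + W) + 2) - W)/2 = -2 + ((8 + W) - W)/2 = -2 + (½)*8 = -2 + 4 = 2)
D(Z) = 6*Z (D(Z) = (2*Z)*3 = 6*Z)
G(1) + D(g(-3))*79 = (⅛)*1 + (6*(-3)²)*79 = ⅛ + (6*9)*79 = ⅛ + 54*79 = ⅛ + 4266 = 34129/8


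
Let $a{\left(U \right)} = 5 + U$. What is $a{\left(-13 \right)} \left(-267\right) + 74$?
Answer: $2210$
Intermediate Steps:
$a{\left(-13 \right)} \left(-267\right) + 74 = \left(5 - 13\right) \left(-267\right) + 74 = \left(-8\right) \left(-267\right) + 74 = 2136 + 74 = 2210$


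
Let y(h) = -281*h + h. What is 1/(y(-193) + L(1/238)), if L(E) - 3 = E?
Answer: 238/12862235 ≈ 1.8504e-5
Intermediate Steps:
L(E) = 3 + E
y(h) = -280*h
1/(y(-193) + L(1/238)) = 1/(-280*(-193) + (3 + 1/238)) = 1/(54040 + (3 + 1/238)) = 1/(54040 + 715/238) = 1/(12862235/238) = 238/12862235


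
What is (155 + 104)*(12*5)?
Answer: 15540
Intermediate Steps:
(155 + 104)*(12*5) = 259*60 = 15540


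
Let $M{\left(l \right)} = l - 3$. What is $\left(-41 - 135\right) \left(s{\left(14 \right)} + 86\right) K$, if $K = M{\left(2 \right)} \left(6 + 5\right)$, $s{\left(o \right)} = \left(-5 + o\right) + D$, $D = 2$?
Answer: $187792$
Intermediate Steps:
$s{\left(o \right)} = -3 + o$ ($s{\left(o \right)} = \left(-5 + o\right) + 2 = -3 + o$)
$M{\left(l \right)} = -3 + l$
$K = -11$ ($K = \left(-3 + 2\right) \left(6 + 5\right) = \left(-1\right) 11 = -11$)
$\left(-41 - 135\right) \left(s{\left(14 \right)} + 86\right) K = \left(-41 - 135\right) \left(\left(-3 + 14\right) + 86\right) \left(-11\right) = - 176 \left(11 + 86\right) \left(-11\right) = \left(-176\right) 97 \left(-11\right) = \left(-17072\right) \left(-11\right) = 187792$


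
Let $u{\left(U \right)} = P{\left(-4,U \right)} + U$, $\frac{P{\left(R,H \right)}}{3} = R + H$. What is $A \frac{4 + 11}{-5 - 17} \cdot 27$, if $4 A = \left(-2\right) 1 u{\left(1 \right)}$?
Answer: $- \frac{810}{11} \approx -73.636$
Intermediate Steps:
$P{\left(R,H \right)} = 3 H + 3 R$ ($P{\left(R,H \right)} = 3 \left(R + H\right) = 3 \left(H + R\right) = 3 H + 3 R$)
$u{\left(U \right)} = -12 + 4 U$ ($u{\left(U \right)} = \left(3 U + 3 \left(-4\right)\right) + U = \left(3 U - 12\right) + U = \left(-12 + 3 U\right) + U = -12 + 4 U$)
$A = 4$ ($A = \frac{\left(-2\right) 1 \left(-12 + 4 \cdot 1\right)}{4} = \frac{\left(-2\right) \left(-12 + 4\right)}{4} = \frac{\left(-2\right) \left(-8\right)}{4} = \frac{1}{4} \cdot 16 = 4$)
$A \frac{4 + 11}{-5 - 17} \cdot 27 = 4 \frac{4 + 11}{-5 - 17} \cdot 27 = 4 \frac{15}{-22} \cdot 27 = 4 \cdot 15 \left(- \frac{1}{22}\right) 27 = 4 \left(- \frac{15}{22}\right) 27 = \left(- \frac{30}{11}\right) 27 = - \frac{810}{11}$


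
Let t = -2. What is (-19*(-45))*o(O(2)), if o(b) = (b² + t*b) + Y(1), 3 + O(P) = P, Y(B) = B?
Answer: 3420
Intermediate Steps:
O(P) = -3 + P
o(b) = 1 + b² - 2*b (o(b) = (b² - 2*b) + 1 = 1 + b² - 2*b)
(-19*(-45))*o(O(2)) = (-19*(-45))*(1 + (-3 + 2)² - 2*(-3 + 2)) = 855*(1 + (-1)² - 2*(-1)) = 855*(1 + 1 + 2) = 855*4 = 3420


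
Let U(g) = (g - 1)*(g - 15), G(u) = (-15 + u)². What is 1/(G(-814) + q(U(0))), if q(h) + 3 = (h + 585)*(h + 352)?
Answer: 1/907438 ≈ 1.1020e-6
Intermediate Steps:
U(g) = (-1 + g)*(-15 + g)
q(h) = -3 + (352 + h)*(585 + h) (q(h) = -3 + (h + 585)*(h + 352) = -3 + (585 + h)*(352 + h) = -3 + (352 + h)*(585 + h))
1/(G(-814) + q(U(0))) = 1/((-15 - 814)² + (205917 + (15 + 0² - 16*0)² + 937*(15 + 0² - 16*0))) = 1/((-829)² + (205917 + (15 + 0 + 0)² + 937*(15 + 0 + 0))) = 1/(687241 + (205917 + 15² + 937*15)) = 1/(687241 + (205917 + 225 + 14055)) = 1/(687241 + 220197) = 1/907438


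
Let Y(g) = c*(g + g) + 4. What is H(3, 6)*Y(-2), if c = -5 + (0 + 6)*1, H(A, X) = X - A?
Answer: 0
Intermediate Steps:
c = 1 (c = -5 + 6*1 = -5 + 6 = 1)
Y(g) = 4 + 2*g (Y(g) = 1*(g + g) + 4 = 1*(2*g) + 4 = 2*g + 4 = 4 + 2*g)
H(3, 6)*Y(-2) = (6 - 1*3)*(4 + 2*(-2)) = (6 - 3)*(4 - 4) = 3*0 = 0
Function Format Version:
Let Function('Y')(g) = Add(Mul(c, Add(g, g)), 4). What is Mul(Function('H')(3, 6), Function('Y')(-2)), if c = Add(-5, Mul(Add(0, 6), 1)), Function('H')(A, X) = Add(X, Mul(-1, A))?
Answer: 0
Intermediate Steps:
c = 1 (c = Add(-5, Mul(6, 1)) = Add(-5, 6) = 1)
Function('Y')(g) = Add(4, Mul(2, g)) (Function('Y')(g) = Add(Mul(1, Add(g, g)), 4) = Add(Mul(1, Mul(2, g)), 4) = Add(Mul(2, g), 4) = Add(4, Mul(2, g)))
Mul(Function('H')(3, 6), Function('Y')(-2)) = Mul(Add(6, Mul(-1, 3)), Add(4, Mul(2, -2))) = Mul(Add(6, -3), Add(4, -4)) = Mul(3, 0) = 0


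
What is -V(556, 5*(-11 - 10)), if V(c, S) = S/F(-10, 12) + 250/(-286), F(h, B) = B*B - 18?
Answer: 1465/858 ≈ 1.7075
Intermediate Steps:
F(h, B) = -18 + B**2 (F(h, B) = B**2 - 18 = -18 + B**2)
V(c, S) = -125/143 + S/126 (V(c, S) = S/(-18 + 12**2) + 250/(-286) = S/(-18 + 144) + 250*(-1/286) = S/126 - 125/143 = -125/143 + S/126)
-V(556, 5*(-11 - 10)) = -(-125/143 + (5*(-11 - 10))/126) = -(-125/143 + (5*(-21))/126) = -(-125/143 + (1/126)*(-105)) = -(-125/143 - 5/6) = -1*(-1465/858) = 1465/858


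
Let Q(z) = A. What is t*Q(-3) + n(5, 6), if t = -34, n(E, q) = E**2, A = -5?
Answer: 195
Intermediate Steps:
Q(z) = -5
t*Q(-3) + n(5, 6) = -34*(-5) + 5**2 = 170 + 25 = 195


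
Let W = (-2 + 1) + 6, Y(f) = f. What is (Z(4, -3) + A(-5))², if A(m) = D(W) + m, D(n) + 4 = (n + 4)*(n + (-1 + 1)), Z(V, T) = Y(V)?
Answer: 1600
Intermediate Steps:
Z(V, T) = V
W = 5 (W = -1 + 6 = 5)
D(n) = -4 + n*(4 + n) (D(n) = -4 + (n + 4)*(n + (-1 + 1)) = -4 + (4 + n)*(n + 0) = -4 + (4 + n)*n = -4 + n*(4 + n))
A(m) = 41 + m (A(m) = (-4 + 5² + 4*5) + m = (-4 + 25 + 20) + m = 41 + m)
(Z(4, -3) + A(-5))² = (4 + (41 - 5))² = (4 + 36)² = 40² = 1600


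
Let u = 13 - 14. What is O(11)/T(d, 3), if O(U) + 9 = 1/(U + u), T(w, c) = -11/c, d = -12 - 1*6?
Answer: 267/110 ≈ 2.4273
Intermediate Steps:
d = -18 (d = -12 - 6 = -18)
u = -1
O(U) = -9 + 1/(-1 + U) (O(U) = -9 + 1/(U - 1) = -9 + 1/(-1 + U))
O(11)/T(d, 3) = ((10 - 9*11)/(-1 + 11))/((-11/3)) = ((10 - 99)/10)/((-11*⅓)) = ((⅒)*(-89))/(-11/3) = -89/10*(-3/11) = 267/110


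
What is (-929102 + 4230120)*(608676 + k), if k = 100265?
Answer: 2340227001938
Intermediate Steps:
(-929102 + 4230120)*(608676 + k) = (-929102 + 4230120)*(608676 + 100265) = 3301018*708941 = 2340227001938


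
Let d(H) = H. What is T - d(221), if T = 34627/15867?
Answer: -3471980/15867 ≈ -218.82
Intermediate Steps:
T = 34627/15867 (T = 34627*(1/15867) = 34627/15867 ≈ 2.1823)
T - d(221) = 34627/15867 - 1*221 = 34627/15867 - 221 = -3471980/15867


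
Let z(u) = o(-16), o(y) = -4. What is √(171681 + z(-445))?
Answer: √171677 ≈ 414.34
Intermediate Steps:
z(u) = -4
√(171681 + z(-445)) = √(171681 - 4) = √171677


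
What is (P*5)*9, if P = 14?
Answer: 630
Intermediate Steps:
(P*5)*9 = (14*5)*9 = 70*9 = 630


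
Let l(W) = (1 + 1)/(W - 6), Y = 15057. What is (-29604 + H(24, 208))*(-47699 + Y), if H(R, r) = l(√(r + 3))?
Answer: 169108017696/175 - 65284*√211/175 ≈ 9.6633e+8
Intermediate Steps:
l(W) = 2/(-6 + W)
H(R, r) = 2/(-6 + √(3 + r)) (H(R, r) = 2/(-6 + √(r + 3)) = 2/(-6 + √(3 + r)))
(-29604 + H(24, 208))*(-47699 + Y) = (-29604 + 2/(-6 + √(3 + 208)))*(-47699 + 15057) = (-29604 + 2/(-6 + √211))*(-32642) = 966333768 - 65284/(-6 + √211)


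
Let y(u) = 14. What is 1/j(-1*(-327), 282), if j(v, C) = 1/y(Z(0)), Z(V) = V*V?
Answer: 14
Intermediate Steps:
Z(V) = V**2
j(v, C) = 1/14
1/j(-1*(-327), 282) = 1/(1/14) = 14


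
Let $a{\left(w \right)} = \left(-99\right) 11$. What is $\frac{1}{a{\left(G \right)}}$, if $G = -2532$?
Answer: $- \frac{1}{1089} \approx -0.00091827$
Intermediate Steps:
$a{\left(w \right)} = -1089$
$\frac{1}{a{\left(G \right)}} = \frac{1}{-1089} = - \frac{1}{1089}$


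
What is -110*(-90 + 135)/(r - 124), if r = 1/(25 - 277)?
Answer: 1247400/31249 ≈ 39.918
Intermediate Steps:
r = -1/252 (r = 1/(-252) = -1/252 ≈ -0.0039683)
-110*(-90 + 135)/(r - 124) = -110*(-90 + 135)/(-1/252 - 124) = -4950/(-31249/252) = -4950*(-252)/31249 = -110*(-11340/31249) = 1247400/31249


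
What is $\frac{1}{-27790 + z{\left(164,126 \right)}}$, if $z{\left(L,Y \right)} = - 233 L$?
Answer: $- \frac{1}{66002} \approx -1.5151 \cdot 10^{-5}$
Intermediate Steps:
$\frac{1}{-27790 + z{\left(164,126 \right)}} = \frac{1}{-27790 - 38212} = \frac{1}{-66002} = - \frac{1}{66002}$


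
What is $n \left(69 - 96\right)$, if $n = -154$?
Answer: $4158$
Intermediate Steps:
$n \left(69 - 96\right) = - 154 \left(69 - 96\right) = \left(-154\right) \left(-27\right) = 4158$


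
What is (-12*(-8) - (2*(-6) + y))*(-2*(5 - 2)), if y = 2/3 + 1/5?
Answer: -3214/5 ≈ -642.80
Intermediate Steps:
y = 13/15 (y = 2*(⅓) + 1*(⅕) = ⅔ + ⅕ = 13/15 ≈ 0.86667)
(-12*(-8) - (2*(-6) + y))*(-2*(5 - 2)) = (-12*(-8) - (2*(-6) + 13/15))*(-2*(5 - 2)) = (96 - (-12 + 13/15))*(-2*3) = (96 - 1*(-167/15))*(-6) = (96 + 167/15)*(-6) = (1607/15)*(-6) = -3214/5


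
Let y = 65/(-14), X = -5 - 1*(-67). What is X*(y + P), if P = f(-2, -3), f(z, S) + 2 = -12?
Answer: -8091/7 ≈ -1155.9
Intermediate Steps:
f(z, S) = -14 (f(z, S) = -2 - 12 = -14)
X = 62 (X = -5 + 67 = 62)
y = -65/14 (y = 65*(-1/14) = -65/14 ≈ -4.6429)
P = -14
X*(y + P) = 62*(-65/14 - 14) = 62*(-261/14) = -8091/7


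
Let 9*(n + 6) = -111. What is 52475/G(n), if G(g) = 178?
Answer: 52475/178 ≈ 294.80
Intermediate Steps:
n = -55/3 (n = -6 + (⅑)*(-111) = -6 - 37/3 = -55/3 ≈ -18.333)
52475/G(n) = 52475/178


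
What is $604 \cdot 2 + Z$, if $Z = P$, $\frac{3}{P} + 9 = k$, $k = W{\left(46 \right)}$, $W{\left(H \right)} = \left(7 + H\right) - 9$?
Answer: $\frac{42283}{35} \approx 1208.1$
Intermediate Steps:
$W{\left(H \right)} = -2 + H$
$k = 44$ ($k = -2 + 46 = 44$)
$P = \frac{3}{35}$ ($P = \frac{3}{-9 + 44} = \frac{3}{35} \approx 0.085714$)
$Z = \frac{3}{35} \approx 0.085714$
$604 \cdot 2 + Z = 604 \cdot 2 + \frac{3}{35} = 1208 + \frac{3}{35} = \frac{42283}{35}$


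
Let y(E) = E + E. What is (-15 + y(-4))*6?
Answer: -138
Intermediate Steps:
y(E) = 2*E
(-15 + y(-4))*6 = (-15 + 2*(-4))*6 = (-15 - 8)*6 = -23*6 = -138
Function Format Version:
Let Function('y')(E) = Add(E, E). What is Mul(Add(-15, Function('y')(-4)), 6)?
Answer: -138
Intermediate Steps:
Function('y')(E) = Mul(2, E)
Mul(Add(-15, Function('y')(-4)), 6) = Mul(Add(-15, Mul(2, -4)), 6) = Mul(Add(-15, -8), 6) = Mul(-23, 6) = -138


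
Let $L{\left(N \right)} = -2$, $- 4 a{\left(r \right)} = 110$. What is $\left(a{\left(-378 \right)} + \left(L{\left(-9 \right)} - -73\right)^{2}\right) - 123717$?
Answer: $- \frac{237407}{2} \approx -1.187 \cdot 10^{5}$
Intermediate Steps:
$a{\left(r \right)} = - \frac{55}{2}$ ($a{\left(r \right)} = \left(- \frac{1}{4}\right) 110 = - \frac{55}{2}$)
$\left(a{\left(-378 \right)} + \left(L{\left(-9 \right)} - -73\right)^{2}\right) - 123717 = \left(- \frac{55}{2} + \left(-2 - -73\right)^{2}\right) - 123717 = \left(- \frac{55}{2} + \left(-2 + \left(-41 + 114\right)\right)^{2}\right) - 123717 = \left(- \frac{55}{2} + \left(-2 + 73\right)^{2}\right) - 123717 = \left(- \frac{55}{2} + 71^{2}\right) - 123717 = \left(- \frac{55}{2} + 5041\right) - 123717 = \frac{10027}{2} - 123717 = - \frac{237407}{2}$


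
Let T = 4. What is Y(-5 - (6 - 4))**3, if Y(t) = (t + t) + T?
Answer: -1000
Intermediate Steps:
Y(t) = 4 + 2*t (Y(t) = (t + t) + 4 = 2*t + 4 = 4 + 2*t)
Y(-5 - (6 - 4))**3 = (4 + 2*(-5 - (6 - 4)))**3 = (4 + 2*(-5 - 1*2))**3 = (4 + 2*(-5 - 2))**3 = (4 + 2*(-7))**3 = (4 - 14)**3 = (-10)**3 = -1000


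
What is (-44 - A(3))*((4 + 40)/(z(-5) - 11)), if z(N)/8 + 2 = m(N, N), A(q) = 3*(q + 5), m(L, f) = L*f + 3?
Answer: -2992/197 ≈ -15.188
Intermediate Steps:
m(L, f) = 3 + L*f
A(q) = 15 + 3*q (A(q) = 3*(5 + q) = 15 + 3*q)
z(N) = 8 + 8*N² (z(N) = -16 + 8*(3 + N*N) = -16 + 8*(3 + N²) = -16 + (24 + 8*N²) = 8 + 8*N²)
(-44 - A(3))*((4 + 40)/(z(-5) - 11)) = (-44 - (15 + 3*3))*((4 + 40)/((8 + 8*(-5)²) - 11)) = (-44 - (15 + 9))*(44/((8 + 8*25) - 11)) = (-44 - 1*24)*(44/((8 + 200) - 11)) = (-44 - 24)*(44/(208 - 11)) = -2992/197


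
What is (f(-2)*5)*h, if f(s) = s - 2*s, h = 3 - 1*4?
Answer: -10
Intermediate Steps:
h = -1 (h = 3 - 4 = -1)
f(s) = -s
(f(-2)*5)*h = (-1*(-2)*5)*(-1) = (2*5)*(-1) = 10*(-1) = -10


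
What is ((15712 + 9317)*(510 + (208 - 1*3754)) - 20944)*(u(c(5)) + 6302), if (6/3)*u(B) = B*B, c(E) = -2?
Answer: -479160660352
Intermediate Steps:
u(B) = B²/2 (u(B) = (B*B)/2 = B²/2)
((15712 + 9317)*(510 + (208 - 1*3754)) - 20944)*(u(c(5)) + 6302) = ((15712 + 9317)*(510 + (208 - 1*3754)) - 20944)*((½)*(-2)² + 6302) = (25029*(510 + (208 - 3754)) - 20944)*((½)*4 + 6302) = (25029*(510 - 3546) - 20944)*(2 + 6302) = (25029*(-3036) - 20944)*6304 = (-75988044 - 20944)*6304 = -76008988*6304 = -479160660352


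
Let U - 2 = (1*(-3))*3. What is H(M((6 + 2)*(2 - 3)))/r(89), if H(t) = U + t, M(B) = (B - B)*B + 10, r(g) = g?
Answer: 3/89 ≈ 0.033708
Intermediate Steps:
U = -7 (U = 2 + (1*(-3))*3 = 2 - 3*3 = 2 - 9 = -7)
M(B) = 10 (M(B) = 0*B + 10 = 0 + 10 = 10)
H(t) = -7 + t
H(M((6 + 2)*(2 - 3)))/r(89) = (-7 + 10)/89 = 3*(1/89) = 3/89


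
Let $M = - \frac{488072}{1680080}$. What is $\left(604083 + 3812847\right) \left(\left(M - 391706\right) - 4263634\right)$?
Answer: $- \frac{431829118288354437}{21001} \approx -2.0562 \cdot 10^{13}$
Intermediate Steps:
$M = - \frac{61009}{210010}$ ($M = \left(-488072\right) \frac{1}{1680080} = - \frac{61009}{210010} \approx -0.29051$)
$\left(604083 + 3812847\right) \left(\left(M - 391706\right) - 4263634\right) = \left(604083 + 3812847\right) \left(\left(- \frac{61009}{210010} - 391706\right) - 4263634\right) = 4416930 \left(- \frac{82262238069}{210010} - 4263634\right) = 4416930 \left(- \frac{977668014409}{210010}\right) = - \frac{431829118288354437}{21001}$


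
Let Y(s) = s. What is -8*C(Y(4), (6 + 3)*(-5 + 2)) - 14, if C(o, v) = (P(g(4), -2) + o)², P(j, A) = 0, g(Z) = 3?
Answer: -142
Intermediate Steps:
C(o, v) = o² (C(o, v) = (0 + o)² = o²)
-8*C(Y(4), (6 + 3)*(-5 + 2)) - 14 = -8*4² - 14 = -8*16 - 14 = -128 - 14 = -142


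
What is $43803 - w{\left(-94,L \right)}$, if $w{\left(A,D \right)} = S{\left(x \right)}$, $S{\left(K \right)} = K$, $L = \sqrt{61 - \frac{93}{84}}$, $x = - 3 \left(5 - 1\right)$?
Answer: $43815$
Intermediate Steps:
$x = -12$ ($x = \left(-3\right) 4 = -12$)
$L = \frac{\sqrt{11739}}{14}$ ($L = \sqrt{61 - \frac{31}{28}} = \sqrt{\frac{1677}{28}} = \frac{\sqrt{11739}}{14} \approx 7.739$)
$w{\left(A,D \right)} = -12$
$43803 - w{\left(-94,L \right)} = 43803 - -12 = 43803 + 12 = 43815$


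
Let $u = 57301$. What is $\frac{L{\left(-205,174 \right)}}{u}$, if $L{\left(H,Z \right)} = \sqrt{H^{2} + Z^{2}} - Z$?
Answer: $- \frac{174}{57301} + \frac{\sqrt{72301}}{57301} \approx 0.001656$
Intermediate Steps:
$\frac{L{\left(-205,174 \right)}}{u} = \frac{\sqrt{\left(-205\right)^{2} + 174^{2}} - 174}{57301} = \left(\sqrt{42025 + 30276} - 174\right) \frac{1}{57301} = \left(\sqrt{72301} - 174\right) \frac{1}{57301} = \left(-174 + \sqrt{72301}\right) \frac{1}{57301} = - \frac{174}{57301} + \frac{\sqrt{72301}}{57301}$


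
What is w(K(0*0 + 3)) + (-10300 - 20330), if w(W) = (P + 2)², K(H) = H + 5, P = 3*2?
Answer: -30566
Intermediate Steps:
P = 6
K(H) = 5 + H
w(W) = 64 (w(W) = (6 + 2)² = 8² = 64)
w(K(0*0 + 3)) + (-10300 - 20330) = 64 + (-10300 - 20330) = 64 - 30630 = -30566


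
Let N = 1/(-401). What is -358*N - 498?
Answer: -199340/401 ≈ -497.11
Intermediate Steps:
N = -1/401 ≈ -0.0024938
-358*N - 498 = -358*(-1/401) - 498 = 358/401 - 498 = -199340/401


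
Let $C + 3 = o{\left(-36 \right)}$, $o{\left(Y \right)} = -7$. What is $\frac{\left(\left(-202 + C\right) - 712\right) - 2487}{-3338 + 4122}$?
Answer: $- \frac{3411}{784} \approx -4.3508$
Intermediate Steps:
$C = -10$ ($C = -3 - 7 = -10$)
$\frac{\left(\left(-202 + C\right) - 712\right) - 2487}{-3338 + 4122} = \frac{\left(\left(-202 - 10\right) - 712\right) - 2487}{-3338 + 4122} = \frac{\left(-212 - 712\right) - 2487}{784} = \left(-924 - 2487\right) \frac{1}{784} = \left(-3411\right) \frac{1}{784} = - \frac{3411}{784}$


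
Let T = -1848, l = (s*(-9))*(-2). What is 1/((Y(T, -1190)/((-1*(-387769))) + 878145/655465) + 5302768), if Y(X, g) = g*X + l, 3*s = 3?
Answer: 50833801517/269560212397778591 ≈ 1.8858e-7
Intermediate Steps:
s = 1 (s = (1/3)*3 = 1)
l = 18 (l = (1*(-9))*(-2) = -9*(-2) = 18)
Y(X, g) = 18 + X*g (Y(X, g) = g*X + 18 = X*g + 18 = 18 + X*g)
1/((Y(T, -1190)/((-1*(-387769))) + 878145/655465) + 5302768) = 1/(((18 - 1848*(-1190))/((-1*(-387769))) + 878145/655465) + 5302768) = 1/(((18 + 2199120)/387769 + 878145*(1/655465)) + 5302768) = 1/((2199138*(1/387769) + 175629/131093) + 5302768) = 1/((2199138/387769 + 175629/131093) + 5302768) = 1/(356395079535/50833801517 + 5302768) = 1/(269560212397778591/50833801517) = 50833801517/269560212397778591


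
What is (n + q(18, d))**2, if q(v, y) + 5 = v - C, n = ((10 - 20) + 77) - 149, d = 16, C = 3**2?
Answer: 6084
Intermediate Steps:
C = 9
n = -82 (n = (-10 + 77) - 149 = 67 - 149 = -82)
q(v, y) = -14 + v (q(v, y) = -5 + (v - 1*9) = -5 + (v - 9) = -5 + (-9 + v) = -14 + v)
(n + q(18, d))**2 = (-82 + (-14 + 18))**2 = (-82 + 4)**2 = (-78)**2 = 6084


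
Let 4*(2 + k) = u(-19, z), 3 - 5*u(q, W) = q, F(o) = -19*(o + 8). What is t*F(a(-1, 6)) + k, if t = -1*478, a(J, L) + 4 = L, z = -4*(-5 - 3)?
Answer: 908191/10 ≈ 90819.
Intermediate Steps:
z = 32 (z = -4*(-8) = 32)
a(J, L) = -4 + L
F(o) = -152 - 19*o (F(o) = -19*(8 + o) = -152 - 19*o)
u(q, W) = ⅗ - q/5
k = -9/10 (k = -2 + (⅗ - ⅕*(-19))/4 = -2 + (⅗ + 19/5)/4 = -2 + (¼)*(22/5) = -2 + 11/10 = -9/10 ≈ -0.90000)
t = -478
t*F(a(-1, 6)) + k = -478*(-152 - 19*(-4 + 6)) - 9/10 = -478*(-152 - 19*2) - 9/10 = -478*(-152 - 38) - 9/10 = -478*(-190) - 9/10 = 90820 - 9/10 = 908191/10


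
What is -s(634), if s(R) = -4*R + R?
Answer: 1902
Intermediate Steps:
s(R) = -3*R
-s(634) = -(-3)*634 = -1*(-1902) = 1902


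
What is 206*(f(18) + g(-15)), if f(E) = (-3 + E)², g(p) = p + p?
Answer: 40170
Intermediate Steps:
g(p) = 2*p
206*(f(18) + g(-15)) = 206*((-3 + 18)² + 2*(-15)) = 206*(15² - 30) = 206*(225 - 30) = 206*195 = 40170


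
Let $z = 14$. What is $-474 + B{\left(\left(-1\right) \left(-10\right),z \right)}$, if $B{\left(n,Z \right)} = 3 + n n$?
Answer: $-371$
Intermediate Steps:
$B{\left(n,Z \right)} = 3 + n^{2}$
$-474 + B{\left(\left(-1\right) \left(-10\right),z \right)} = -474 + \left(3 + \left(\left(-1\right) \left(-10\right)\right)^{2}\right) = -474 + \left(3 + 10^{2}\right) = -474 + \left(3 + 100\right) = -474 + 103 = -371$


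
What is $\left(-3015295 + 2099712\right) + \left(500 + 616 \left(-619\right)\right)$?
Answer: $-1296387$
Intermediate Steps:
$\left(-3015295 + 2099712\right) + \left(500 + 616 \left(-619\right)\right) = -915583 + \left(500 - 381304\right) = -915583 - 380804 = -1296387$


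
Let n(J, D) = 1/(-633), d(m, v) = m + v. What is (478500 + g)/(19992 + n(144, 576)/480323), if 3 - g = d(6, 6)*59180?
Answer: -70434027238563/6078456824327 ≈ -11.587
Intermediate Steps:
n(J, D) = -1/633
g = -710157 (g = 3 - (6 + 6)*59180 = 3 - 12*59180 = 3 - 1*710160 = 3 - 710160 = -710157)
(478500 + g)/(19992 + n(144, 576)/480323) = (478500 - 710157)/(19992 - 1/633/480323) = -231657/(19992 - 1/633*1/480323) = -231657/(19992 - 1/304044459) = -231657/6078456824327/304044459 = -231657*304044459/6078456824327 = -70434027238563/6078456824327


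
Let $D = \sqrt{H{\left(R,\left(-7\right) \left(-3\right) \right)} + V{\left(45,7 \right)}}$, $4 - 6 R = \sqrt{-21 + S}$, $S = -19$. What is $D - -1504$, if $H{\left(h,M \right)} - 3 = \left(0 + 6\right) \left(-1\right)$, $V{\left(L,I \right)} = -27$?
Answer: $1504 + i \sqrt{30} \approx 1504.0 + 5.4772 i$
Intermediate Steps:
$R = \frac{2}{3} - \frac{i \sqrt{10}}{3}$ ($R = \frac{2}{3} - \frac{\sqrt{-21 - 19}}{6} = \frac{2}{3} - \frac{\sqrt{-40}}{6} = \frac{2}{3} - \frac{2 i \sqrt{10}}{6} = \frac{2}{3} - \frac{i \sqrt{10}}{3} \approx 0.66667 - 1.0541 i$)
$H{\left(h,M \right)} = -3$ ($H{\left(h,M \right)} = 3 + \left(0 + 6\right) \left(-1\right) = 3 + 6 \left(-1\right) = 3 - 6 = -3$)
$D = i \sqrt{30}$ ($D = \sqrt{-3 - 27} = \sqrt{-30} = i \sqrt{30} \approx 5.4772 i$)
$D - -1504 = i \sqrt{30} - -1504 = i \sqrt{30} + \left(-160 + 1664\right) = i \sqrt{30} + 1504 = 1504 + i \sqrt{30}$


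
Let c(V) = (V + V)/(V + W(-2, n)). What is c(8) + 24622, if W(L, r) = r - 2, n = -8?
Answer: 24614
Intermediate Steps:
W(L, r) = -2 + r
c(V) = 2*V/(-10 + V) (c(V) = (V + V)/(V + (-2 - 8)) = (2*V)/(V - 10) = (2*V)/(-10 + V) = 2*V/(-10 + V))
c(8) + 24622 = 2*8/(-10 + 8) + 24622 = 2*8/(-2) + 24622 = 2*8*(-½) + 24622 = -8 + 24622 = 24614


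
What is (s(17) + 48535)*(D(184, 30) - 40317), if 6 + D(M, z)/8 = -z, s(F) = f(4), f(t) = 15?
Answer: -1971372750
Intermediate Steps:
s(F) = 15
D(M, z) = -48 - 8*z (D(M, z) = -48 + 8*(-z) = -48 - 8*z)
(s(17) + 48535)*(D(184, 30) - 40317) = (15 + 48535)*((-48 - 8*30) - 40317) = 48550*((-48 - 240) - 40317) = 48550*(-288 - 40317) = 48550*(-40605) = -1971372750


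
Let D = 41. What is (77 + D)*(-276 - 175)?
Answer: -53218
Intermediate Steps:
(77 + D)*(-276 - 175) = (77 + 41)*(-276 - 175) = 118*(-451) = -53218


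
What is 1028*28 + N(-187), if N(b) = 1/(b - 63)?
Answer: 7195999/250 ≈ 28784.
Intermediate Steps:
N(b) = 1/(-63 + b)
1028*28 + N(-187) = 1028*28 + 1/(-63 - 187) = 28784 + 1/(-250) = 28784 - 1/250 = 7195999/250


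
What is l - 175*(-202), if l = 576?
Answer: 35926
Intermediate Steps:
l - 175*(-202) = 576 - 175*(-202) = 576 + 35350 = 35926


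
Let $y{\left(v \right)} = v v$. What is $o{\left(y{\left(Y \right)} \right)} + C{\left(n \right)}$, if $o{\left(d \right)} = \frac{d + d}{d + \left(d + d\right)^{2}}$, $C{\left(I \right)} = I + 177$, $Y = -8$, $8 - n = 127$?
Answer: $\frac{14908}{257} \approx 58.008$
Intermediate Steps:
$n = -119$ ($n = 8 - 127 = -119$)
$C{\left(I \right)} = 177 + I$
$y{\left(v \right)} = v^{2}$
$o{\left(d \right)} = \frac{2 d}{d + 4 d^{2}}$ ($o{\left(d \right)} = \frac{2 d}{d + \left(2 d\right)^{2}} = \frac{2 d}{d + 4 d^{2}}$)
$o{\left(y{\left(Y \right)} \right)} + C{\left(n \right)} = \frac{2}{1 + 4 \left(-8\right)^{2}} + \left(177 - 119\right) = \frac{2}{1 + 4 \cdot 64} + 58 = \frac{2}{1 + 256} + 58 = \frac{2}{257} + 58 = \frac{14908}{257}$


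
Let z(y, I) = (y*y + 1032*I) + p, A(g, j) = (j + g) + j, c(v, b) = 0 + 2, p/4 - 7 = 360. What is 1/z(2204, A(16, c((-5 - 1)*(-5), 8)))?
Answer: 1/4879724 ≈ 2.0493e-7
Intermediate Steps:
p = 1468 (p = 28 + 4*360 = 28 + 1440 = 1468)
c(v, b) = 2
A(g, j) = g + 2*j (A(g, j) = (g + j) + j = g + 2*j)
z(y, I) = 1468 + y² + 1032*I (z(y, I) = (y*y + 1032*I) + 1468 = (y² + 1032*I) + 1468 = 1468 + y² + 1032*I)
1/z(2204, A(16, c((-5 - 1)*(-5), 8))) = 1/(1468 + 2204² + 1032*(16 + 2*2)) = 1/(1468 + 4857616 + 1032*(16 + 4)) = 1/(1468 + 4857616 + 1032*20) = 1/(1468 + 4857616 + 20640) = 1/4879724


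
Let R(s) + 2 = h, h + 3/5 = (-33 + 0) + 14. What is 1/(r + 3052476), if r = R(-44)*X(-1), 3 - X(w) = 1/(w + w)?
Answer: 5/15262002 ≈ 3.2761e-7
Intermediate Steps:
h = -98/5 (h = -⅗ + ((-33 + 0) + 14) = -⅗ + (-33 + 14) = -⅗ - 19 = -98/5 ≈ -19.600)
R(s) = -108/5 (R(s) = -2 - 98/5 = -108/5)
X(w) = 3 - 1/(2*w) (X(w) = 3 - 1/(w + w) = 3 - 1/(2*w))
r = -378/5 (r = -108*(3 - ½/(-1))/5 = -108*(3 - ½*(-1))/5 = -108*(3 + ½)/5 = -108/5*7/2 = -378/5 ≈ -75.600)
1/(r + 3052476) = 1/(-378/5 + 3052476) = 1/(15262002/5) = 5/15262002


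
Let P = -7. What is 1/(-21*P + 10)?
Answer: 1/157 ≈ 0.0063694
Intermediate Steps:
1/(-21*P + 10) = 1/(-21*(-7) + 10) = 1/(147 + 10) = 1/157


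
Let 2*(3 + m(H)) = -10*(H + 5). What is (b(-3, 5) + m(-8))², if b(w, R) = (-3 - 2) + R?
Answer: 144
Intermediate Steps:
b(w, R) = -5 + R
m(H) = -28 - 5*H (m(H) = -3 + (-10*(H + 5))/2 = -3 + (-10*(5 + H))/2 = -3 + (-50 - 10*H)/2 = -3 + (-25 - 5*H) = -28 - 5*H)
(b(-3, 5) + m(-8))² = ((-5 + 5) + (-28 - 5*(-8)))² = (0 + (-28 + 40))² = (0 + 12)² = 12² = 144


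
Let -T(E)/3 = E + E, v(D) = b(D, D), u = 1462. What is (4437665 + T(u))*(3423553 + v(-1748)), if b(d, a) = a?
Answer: 15154808211865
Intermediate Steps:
v(D) = D
T(E) = -6*E (T(E) = -3*(E + E) = -6*E)
(4437665 + T(u))*(3423553 + v(-1748)) = (4437665 - 6*1462)*(3423553 - 1748) = (4437665 - 8772)*3421805 = 4428893*3421805 = 15154808211865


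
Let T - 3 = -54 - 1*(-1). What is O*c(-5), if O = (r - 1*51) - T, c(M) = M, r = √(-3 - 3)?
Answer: 5 - 5*I*√6 ≈ 5.0 - 12.247*I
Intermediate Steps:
r = I*√6 (r = √(-6) = I*√6 ≈ 2.4495*I)
T = -50 (T = 3 + (-54 - 1*(-1)) = 3 + (-54 + 1) = 3 - 53 = -50)
O = -1 + I*√6 (O = (I*√6 - 1*51) - 1*(-50) = (I*√6 - 51) + 50 = (-51 + I*√6) + 50 = -1 + I*√6 ≈ -1.0 + 2.4495*I)
O*c(-5) = (-1 + I*√6)*(-5) = 5 - 5*I*√6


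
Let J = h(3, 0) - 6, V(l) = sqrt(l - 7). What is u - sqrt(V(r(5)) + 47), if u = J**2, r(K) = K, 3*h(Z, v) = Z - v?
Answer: 25 - sqrt(47 + I*sqrt(2)) ≈ 18.144 - 0.10313*I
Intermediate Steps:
h(Z, v) = -v/3 + Z/3 (h(Z, v) = (Z - v)/3 = -v/3 + Z/3)
V(l) = sqrt(-7 + l)
J = -5 (J = (-1/3*0 + (1/3)*3) - 6 = (0 + 1) - 6 = 1 - 6 = -5)
u = 25 (u = (-5)**2 = 25)
u - sqrt(V(r(5)) + 47) = 25 - sqrt(sqrt(-7 + 5) + 47) = 25 - sqrt(sqrt(-2) + 47) = 25 - sqrt(I*sqrt(2) + 47) = 25 - sqrt(47 + I*sqrt(2))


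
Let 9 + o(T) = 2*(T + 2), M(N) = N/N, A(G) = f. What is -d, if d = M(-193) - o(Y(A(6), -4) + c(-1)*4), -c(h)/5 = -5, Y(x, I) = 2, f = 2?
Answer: 198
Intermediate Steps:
A(G) = 2
M(N) = 1
c(h) = 25 (c(h) = -5*(-5) = 25)
o(T) = -5 + 2*T (o(T) = -9 + 2*(T + 2) = -9 + 2*(2 + T) = -9 + (4 + 2*T) = -5 + 2*T)
d = -198 (d = 1 - (-5 + 2*(2 + 25*4)) = 1 - (-5 + 2*(2 + 100)) = 1 - (-5 + 2*102) = 1 - (-5 + 204) = 1 - 1*199 = 1 - 199 = -198)
-d = -1*(-198) = 198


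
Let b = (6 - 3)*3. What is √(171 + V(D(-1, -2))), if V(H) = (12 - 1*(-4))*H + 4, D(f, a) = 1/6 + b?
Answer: √2895/3 ≈ 17.935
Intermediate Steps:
b = 9 (b = 3*3 = 9)
D(f, a) = 55/6 (D(f, a) = 1/6 + 9 = ⅙ + 9 = 55/6)
V(H) = 4 + 16*H (V(H) = (12 + 4)*H + 4 = 16*H + 4 = 4 + 16*H)
√(171 + V(D(-1, -2))) = √(171 + (4 + 16*(55/6))) = √(171 + (4 + 440/3)) = √(171 + 452/3) = √(965/3) = √2895/3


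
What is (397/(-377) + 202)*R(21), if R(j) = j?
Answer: 1590897/377 ≈ 4219.9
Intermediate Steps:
(397/(-377) + 202)*R(21) = (397/(-377) + 202)*21 = (397*(-1/377) + 202)*21 = (-397/377 + 202)*21 = (75757/377)*21 = 1590897/377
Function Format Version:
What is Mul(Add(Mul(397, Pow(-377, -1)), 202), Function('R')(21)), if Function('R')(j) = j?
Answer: Rational(1590897, 377) ≈ 4219.9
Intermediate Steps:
Mul(Add(Mul(397, Pow(-377, -1)), 202), Function('R')(21)) = Mul(Add(Mul(397, Pow(-377, -1)), 202), 21) = Mul(Add(Mul(397, Rational(-1, 377)), 202), 21) = Mul(Add(Rational(-397, 377), 202), 21) = Mul(Rational(75757, 377), 21) = Rational(1590897, 377)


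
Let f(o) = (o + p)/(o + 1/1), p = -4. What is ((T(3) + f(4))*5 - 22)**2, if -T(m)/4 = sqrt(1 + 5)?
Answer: 2884 + 880*sqrt(6) ≈ 5039.5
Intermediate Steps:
f(o) = (-4 + o)/(1 + o) (f(o) = (o - 4)/(o + 1/1) = (-4 + o)/(o + 1) = (-4 + o)/(1 + o))
T(m) = -4*sqrt(6) (T(m) = -4*sqrt(1 + 5) = -4*sqrt(6))
((T(3) + f(4))*5 - 22)**2 = ((-4*sqrt(6) + (-4 + 4)/(1 + 4))*5 - 22)**2 = ((-4*sqrt(6) + 0/5)*5 - 22)**2 = ((-4*sqrt(6) + (1/5)*0)*5 - 22)**2 = ((-4*sqrt(6) + 0)*5 - 22)**2 = (-4*sqrt(6)*5 - 22)**2 = (-20*sqrt(6) - 22)**2 = (-22 - 20*sqrt(6))**2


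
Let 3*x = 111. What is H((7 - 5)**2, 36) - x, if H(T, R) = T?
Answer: -33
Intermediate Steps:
x = 37 (x = (1/3)*111 = 37)
H((7 - 5)**2, 36) - x = (7 - 5)**2 - 1*37 = 2**2 - 37 = 4 - 37 = -33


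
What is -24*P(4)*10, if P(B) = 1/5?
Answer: -48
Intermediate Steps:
P(B) = ⅕
-24*P(4)*10 = -24*⅕*10 = -24/5*10 = -48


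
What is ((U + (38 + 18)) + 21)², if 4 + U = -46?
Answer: 729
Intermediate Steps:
U = -50 (U = -4 - 46 = -50)
((U + (38 + 18)) + 21)² = ((-50 + (38 + 18)) + 21)² = ((-50 + 56) + 21)² = (6 + 21)² = 27² = 729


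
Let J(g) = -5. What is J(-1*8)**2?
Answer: 25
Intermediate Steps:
J(-1*8)**2 = (-5)**2 = 25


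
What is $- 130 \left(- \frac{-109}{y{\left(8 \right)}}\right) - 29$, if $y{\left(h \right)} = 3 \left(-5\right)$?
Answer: $\frac{2747}{3} \approx 915.67$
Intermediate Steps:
$y{\left(h \right)} = -15$
$- 130 \left(- \frac{-109}{y{\left(8 \right)}}\right) - 29 = - 130 \left(- \frac{-109}{-15}\right) - 29 = - 130 \left(- \frac{\left(-109\right) \left(-1\right)}{15}\right) - 29 = - 130 \left(\left(-1\right) \frac{109}{15}\right) - 29 = \left(-130\right) \left(- \frac{109}{15}\right) - 29 = \frac{2834}{3} - 29 = \frac{2747}{3}$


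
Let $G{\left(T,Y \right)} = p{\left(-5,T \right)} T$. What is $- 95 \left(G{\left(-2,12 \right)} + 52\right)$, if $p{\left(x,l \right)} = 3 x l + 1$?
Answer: $950$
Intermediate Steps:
$p{\left(x,l \right)} = 1 + 3 l x$ ($p{\left(x,l \right)} = 3 l x + 1 = 1 + 3 l x$)
$G{\left(T,Y \right)} = T \left(1 - 15 T\right)$ ($G{\left(T,Y \right)} = \left(1 + 3 T \left(-5\right)\right) T = \left(1 - 15 T\right) T = T \left(1 - 15 T\right)$)
$- 95 \left(G{\left(-2,12 \right)} + 52\right) = - 95 \left(- 2 \left(1 - -30\right) + 52\right) = - 95 \left(- 2 \left(1 + 30\right) + 52\right) = - 95 \left(\left(-2\right) 31 + 52\right) = - 95 \left(-62 + 52\right) = \left(-95\right) \left(-10\right) = 950$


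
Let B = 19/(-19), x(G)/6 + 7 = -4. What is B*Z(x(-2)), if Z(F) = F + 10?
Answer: 56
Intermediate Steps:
x(G) = -66 (x(G) = -42 + 6*(-4) = -42 - 24 = -66)
Z(F) = 10 + F
B = -1 (B = 19*(-1/19) = -1)
B*Z(x(-2)) = -(10 - 66) = -1*(-56) = 56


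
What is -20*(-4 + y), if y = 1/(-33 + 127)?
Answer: 3750/47 ≈ 79.787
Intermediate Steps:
y = 1/94 ≈ 0.010638
-20*(-4 + y) = -20*(-4 + 1/94) = -20*(-375/94) = 3750/47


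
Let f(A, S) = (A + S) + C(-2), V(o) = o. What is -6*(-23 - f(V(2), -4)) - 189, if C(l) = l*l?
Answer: -39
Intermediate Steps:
C(l) = l²
f(A, S) = 4 + A + S (f(A, S) = (A + S) + (-2)² = (A + S) + 4 = 4 + A + S)
-6*(-23 - f(V(2), -4)) - 189 = -6*(-23 - (4 + 2 - 4)) - 189 = -6*(-23 - 1*2) - 189 = -6*(-23 - 2) - 189 = -6*(-25) - 189 = 150 - 189 = -39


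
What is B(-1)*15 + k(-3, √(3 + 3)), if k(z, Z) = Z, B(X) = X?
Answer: -15 + √6 ≈ -12.551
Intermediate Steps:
B(-1)*15 + k(-3, √(3 + 3)) = -1*15 + √(3 + 3) = -15 + √6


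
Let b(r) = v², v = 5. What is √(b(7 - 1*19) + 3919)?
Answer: 2*√986 ≈ 62.801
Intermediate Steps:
b(r) = 25 (b(r) = 5² = 25)
√(b(7 - 1*19) + 3919) = √(25 + 3919) = √3944 = 2*√986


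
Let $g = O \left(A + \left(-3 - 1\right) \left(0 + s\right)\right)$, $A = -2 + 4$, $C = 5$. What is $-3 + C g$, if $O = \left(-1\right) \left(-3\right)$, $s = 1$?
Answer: $-33$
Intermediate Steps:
$A = 2$
$O = 3$
$g = -6$ ($g = 3 \left(2 + \left(-3 - 1\right) \left(0 + 1\right)\right) = 3 \left(2 - 4\right) = 3 \left(-2\right) = -6$)
$-3 + C g = -3 + 5 \left(-6\right) = -3 - 30 = -33$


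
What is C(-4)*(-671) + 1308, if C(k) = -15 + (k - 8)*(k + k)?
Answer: -53043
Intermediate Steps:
C(k) = -15 + 2*k*(-8 + k) (C(k) = -15 + (-8 + k)*(2*k) = -15 + 2*k*(-8 + k))
C(-4)*(-671) + 1308 = (-15 - 16*(-4) + 2*(-4)²)*(-671) + 1308 = (-15 + 64 + 2*16)*(-671) + 1308 = (-15 + 64 + 32)*(-671) + 1308 = 81*(-671) + 1308 = -54351 + 1308 = -53043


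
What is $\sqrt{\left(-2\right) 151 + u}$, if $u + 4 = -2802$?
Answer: $2 i \sqrt{777} \approx 55.749 i$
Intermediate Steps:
$u = -2806$ ($u = -4 - 2802 = -2806$)
$\sqrt{\left(-2\right) 151 + u} = \sqrt{\left(-2\right) 151 - 2806} = \sqrt{-302 - 2806} = \sqrt{-3108} = 2 i \sqrt{777}$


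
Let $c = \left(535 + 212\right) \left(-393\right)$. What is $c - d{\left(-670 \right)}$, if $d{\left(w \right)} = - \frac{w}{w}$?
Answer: $-293570$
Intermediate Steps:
$c = -293571$ ($c = 747 \left(-393\right) = -293571$)
$d{\left(w \right)} = -1$ ($d{\left(w \right)} = \left(-1\right) 1 = -1$)
$c - d{\left(-670 \right)} = -293571 - -1 = -293571 + 1 = -293570$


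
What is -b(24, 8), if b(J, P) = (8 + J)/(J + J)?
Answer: -2/3 ≈ -0.66667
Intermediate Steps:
b(J, P) = (8 + J)/(2*J) (b(J, P) = (8 + J)/((2*J)) = (8 + J)*(1/(2*J)) = (8 + J)/(2*J))
-b(24, 8) = -(8 + 24)/(2*24) = -32/(2*24) = -1*2/3 = -2/3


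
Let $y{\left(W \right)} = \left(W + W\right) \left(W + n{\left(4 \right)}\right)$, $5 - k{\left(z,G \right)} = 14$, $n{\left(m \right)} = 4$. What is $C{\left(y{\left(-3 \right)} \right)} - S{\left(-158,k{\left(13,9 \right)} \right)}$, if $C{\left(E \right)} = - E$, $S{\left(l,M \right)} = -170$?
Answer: $176$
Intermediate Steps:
$k{\left(z,G \right)} = -9$ ($k{\left(z,G \right)} = 5 - 14 = -9$)
$y{\left(W \right)} = 2 W \left(4 + W\right)$ ($y{\left(W \right)} = \left(W + W\right) \left(W + 4\right) = 2 W \left(4 + W\right)$)
$C{\left(y{\left(-3 \right)} \right)} - S{\left(-158,k{\left(13,9 \right)} \right)} = - 2 \left(-3\right) \left(4 - 3\right) - -170 = - 2 \left(-3\right) 1 + 170 = \left(-1\right) \left(-6\right) + 170 = 6 + 170 = 176$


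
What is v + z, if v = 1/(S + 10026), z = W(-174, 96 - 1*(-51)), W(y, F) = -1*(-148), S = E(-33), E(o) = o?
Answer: 1478965/9993 ≈ 148.00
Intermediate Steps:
S = -33
W(y, F) = 148
z = 148
v = 1/9993 (v = 1/(-33 + 10026) = 1/9993 ≈ 0.00010007)
v + z = 1/9993 + 148 = 1478965/9993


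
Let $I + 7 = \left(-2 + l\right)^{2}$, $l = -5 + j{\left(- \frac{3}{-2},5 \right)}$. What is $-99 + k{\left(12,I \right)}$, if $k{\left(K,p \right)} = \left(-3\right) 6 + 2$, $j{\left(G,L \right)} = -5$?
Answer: $-115$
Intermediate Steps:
$l = -10$ ($l = -5 - 5 = -10$)
$I = 137$ ($I = -7 + \left(-2 - 10\right)^{2} = -7 + \left(-12\right)^{2} = -7 + 144 = 137$)
$k{\left(K,p \right)} = -16$ ($k{\left(K,p \right)} = -18 + 2 = -16$)
$-99 + k{\left(12,I \right)} = -99 - 16 = -115$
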